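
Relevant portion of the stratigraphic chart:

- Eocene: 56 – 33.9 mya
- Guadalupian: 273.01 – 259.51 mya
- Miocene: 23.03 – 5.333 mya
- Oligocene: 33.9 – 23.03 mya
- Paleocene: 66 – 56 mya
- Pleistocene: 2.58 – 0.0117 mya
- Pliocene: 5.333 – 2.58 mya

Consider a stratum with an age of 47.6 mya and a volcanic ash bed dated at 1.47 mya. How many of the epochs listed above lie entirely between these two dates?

3

The older date is 47.6 Ma and the younger is 1.47 Ma.
Epochs with start < 47.6 and end > 1.47 Ma: Oligocene (33.9–23.03), Miocene (23.03–5.333), Pliocene (5.333–2.58).
That is 3 complete epochs.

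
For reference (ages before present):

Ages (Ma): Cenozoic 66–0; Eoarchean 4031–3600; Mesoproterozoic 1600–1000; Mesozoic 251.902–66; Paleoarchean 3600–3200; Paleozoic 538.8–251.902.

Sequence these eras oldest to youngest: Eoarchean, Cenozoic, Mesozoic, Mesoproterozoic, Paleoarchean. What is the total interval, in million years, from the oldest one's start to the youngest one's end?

Eoarchean, Paleoarchean, Mesoproterozoic, Mesozoic, Cenozoic; total span 4031 Myr

From the excerpt: Eoarchean 4031–3600; Cenozoic 66–0; Mesozoic 251.902–66; Mesoproterozoic 1600–1000; Paleoarchean 3600–3200 (Ma).
Larger Ma is earlier, so the oldest is Eoarchean and the youngest is Cenozoic; oldest to youngest: Eoarchean, Paleoarchean, Mesoproterozoic, Mesozoic, Cenozoic.
Oldest start 4031 minus youngest end 0 gives 4031 Myr overall.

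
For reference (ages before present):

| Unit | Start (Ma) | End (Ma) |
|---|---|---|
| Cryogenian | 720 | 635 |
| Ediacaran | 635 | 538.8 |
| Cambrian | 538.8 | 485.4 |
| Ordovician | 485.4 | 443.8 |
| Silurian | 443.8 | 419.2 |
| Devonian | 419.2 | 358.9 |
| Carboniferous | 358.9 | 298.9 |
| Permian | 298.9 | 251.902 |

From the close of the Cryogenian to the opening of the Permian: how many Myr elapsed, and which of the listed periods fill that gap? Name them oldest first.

336.1 million years; Ediacaran, Cambrian, Ordovician, Silurian, Devonian, Carboniferous

End of Cryogenian = 635 Ma; start of Permian = 298.9 Ma.
Gap = 635 − 298.9 = 336.1 Myr.
Periods wholly inside 635–298.9 Ma: Ediacaran (635–538.8), Cambrian (538.8–485.4), Ordovician (485.4–443.8), Silurian (443.8–419.2), Devonian (419.2–358.9), Carboniferous (358.9–298.9).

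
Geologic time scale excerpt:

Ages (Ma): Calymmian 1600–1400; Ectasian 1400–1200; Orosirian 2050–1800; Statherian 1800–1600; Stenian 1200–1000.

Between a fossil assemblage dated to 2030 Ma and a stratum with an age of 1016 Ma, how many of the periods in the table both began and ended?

3

2030 Ma sits inside the Orosirian (2050–1800) and 1016 Ma inside the Stenian (1200–1000); neither of those is wholly between the two dates.
The listed periods lying completely between them are Statherian, Calymmian, Ectasian — 3 in all.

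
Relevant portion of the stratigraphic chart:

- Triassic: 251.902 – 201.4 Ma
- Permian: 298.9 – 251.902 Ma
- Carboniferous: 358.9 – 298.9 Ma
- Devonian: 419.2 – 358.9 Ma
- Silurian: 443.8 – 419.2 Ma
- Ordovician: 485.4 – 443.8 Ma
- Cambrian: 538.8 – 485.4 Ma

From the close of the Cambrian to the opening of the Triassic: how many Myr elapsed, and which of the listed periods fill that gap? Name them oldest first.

End of Cambrian = 485.4 Ma; start of Triassic = 251.902 Ma.
Gap = 485.4 − 251.902 = 233.498 Myr.
Periods wholly inside 485.4–251.902 Ma: Ordovician (485.4–443.8), Silurian (443.8–419.2), Devonian (419.2–358.9), Carboniferous (358.9–298.9), Permian (298.9–251.902).

233.498 million years; Ordovician, Silurian, Devonian, Carboniferous, Permian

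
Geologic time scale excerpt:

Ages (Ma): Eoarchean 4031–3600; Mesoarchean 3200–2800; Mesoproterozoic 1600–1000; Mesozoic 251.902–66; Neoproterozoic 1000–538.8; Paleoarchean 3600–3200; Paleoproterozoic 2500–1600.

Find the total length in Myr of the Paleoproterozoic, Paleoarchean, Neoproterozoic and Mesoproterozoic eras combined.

Each duration: Paleoproterozoic = 900; Paleoarchean = 400; Neoproterozoic = 461.2; Mesoproterozoic = 600.
Sum: 900 + 400 + 461.2 + 600 = 2361.2 Myr.

2361.2 million years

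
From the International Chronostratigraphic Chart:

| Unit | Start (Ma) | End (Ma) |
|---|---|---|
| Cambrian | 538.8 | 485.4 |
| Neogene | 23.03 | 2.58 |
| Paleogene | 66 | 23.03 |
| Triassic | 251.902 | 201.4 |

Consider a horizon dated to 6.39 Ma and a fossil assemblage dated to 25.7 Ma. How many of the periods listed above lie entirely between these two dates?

The older date is 25.7 Ma and the younger is 6.39 Ma.
No period both begins after 25.7 Ma and ends before 6.39 Ma, so the count is 0.

0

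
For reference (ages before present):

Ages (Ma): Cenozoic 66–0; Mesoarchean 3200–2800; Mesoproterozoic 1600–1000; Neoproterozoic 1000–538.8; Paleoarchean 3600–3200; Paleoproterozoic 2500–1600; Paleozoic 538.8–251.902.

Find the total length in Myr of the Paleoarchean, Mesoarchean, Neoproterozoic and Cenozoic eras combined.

Each duration: Paleoarchean = 400; Mesoarchean = 400; Neoproterozoic = 461.2; Cenozoic = 66.
Sum: 400 + 400 + 461.2 + 66 = 1327.2 Myr.

1327.2 million years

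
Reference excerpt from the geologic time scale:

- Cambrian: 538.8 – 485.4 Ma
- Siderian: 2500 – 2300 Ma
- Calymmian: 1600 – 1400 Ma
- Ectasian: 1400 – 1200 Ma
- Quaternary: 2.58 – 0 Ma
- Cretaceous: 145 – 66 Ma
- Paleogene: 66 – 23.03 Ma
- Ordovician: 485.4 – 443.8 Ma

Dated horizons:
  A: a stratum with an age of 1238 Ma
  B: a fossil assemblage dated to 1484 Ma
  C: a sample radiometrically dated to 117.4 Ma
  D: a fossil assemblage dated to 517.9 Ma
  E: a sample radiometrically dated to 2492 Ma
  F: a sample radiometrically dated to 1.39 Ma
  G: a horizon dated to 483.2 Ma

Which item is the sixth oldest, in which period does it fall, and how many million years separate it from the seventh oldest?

C, in the Cretaceous; 116.01 million years to F

Sorted oldest-first by Ma: E (2492), B (1484), A (1238), D (517.9), G (483.2), C (117.4), F (1.39).
The sixth oldest is C at 117.4 Ma, which lies in 145–66 Ma: the Cretaceous.
The seventh oldest is F at 1.39 Ma; separation = |117.4 − 1.39| = 116.01 Myr.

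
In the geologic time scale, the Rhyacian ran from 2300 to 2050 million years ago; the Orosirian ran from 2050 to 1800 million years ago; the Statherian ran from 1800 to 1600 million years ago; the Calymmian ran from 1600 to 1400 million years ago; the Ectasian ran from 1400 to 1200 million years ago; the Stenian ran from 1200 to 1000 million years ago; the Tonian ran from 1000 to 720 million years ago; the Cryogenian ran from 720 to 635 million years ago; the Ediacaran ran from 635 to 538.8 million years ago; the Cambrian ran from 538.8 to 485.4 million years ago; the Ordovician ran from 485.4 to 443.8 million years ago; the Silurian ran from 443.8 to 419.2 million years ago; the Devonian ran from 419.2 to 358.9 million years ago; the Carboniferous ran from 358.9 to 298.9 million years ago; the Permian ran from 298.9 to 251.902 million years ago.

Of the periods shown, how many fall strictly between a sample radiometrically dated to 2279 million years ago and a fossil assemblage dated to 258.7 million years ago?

2279 Ma sits inside the Rhyacian (2300–2050) and 258.7 Ma inside the Permian (298.9–251.902); neither of those is wholly between the two dates.
The listed periods lying completely between them are Orosirian, Statherian, Calymmian, Ectasian, Stenian, Tonian, Cryogenian, Ediacaran, Cambrian, Ordovician, Silurian, Devonian, Carboniferous — 13 in all.

13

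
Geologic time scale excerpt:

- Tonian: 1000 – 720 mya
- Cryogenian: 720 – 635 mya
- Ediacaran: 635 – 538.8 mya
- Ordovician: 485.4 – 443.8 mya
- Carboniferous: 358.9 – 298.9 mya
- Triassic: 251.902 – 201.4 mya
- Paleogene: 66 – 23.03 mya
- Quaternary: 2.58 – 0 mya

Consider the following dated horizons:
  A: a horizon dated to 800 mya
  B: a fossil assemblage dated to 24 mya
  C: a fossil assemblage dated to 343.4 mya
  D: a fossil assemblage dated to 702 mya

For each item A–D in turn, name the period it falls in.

A — Tonian; B — Paleogene; C — Carboniferous; D — Cryogenian

Match each age against the start–end ranges in the excerpt: A = 800 Ma → Tonian (1000–720); B = 24 Ma → Paleogene (66–23.03); C = 343.4 Ma → Carboniferous (358.9–298.9); D = 702 Ma → Cryogenian (720–635).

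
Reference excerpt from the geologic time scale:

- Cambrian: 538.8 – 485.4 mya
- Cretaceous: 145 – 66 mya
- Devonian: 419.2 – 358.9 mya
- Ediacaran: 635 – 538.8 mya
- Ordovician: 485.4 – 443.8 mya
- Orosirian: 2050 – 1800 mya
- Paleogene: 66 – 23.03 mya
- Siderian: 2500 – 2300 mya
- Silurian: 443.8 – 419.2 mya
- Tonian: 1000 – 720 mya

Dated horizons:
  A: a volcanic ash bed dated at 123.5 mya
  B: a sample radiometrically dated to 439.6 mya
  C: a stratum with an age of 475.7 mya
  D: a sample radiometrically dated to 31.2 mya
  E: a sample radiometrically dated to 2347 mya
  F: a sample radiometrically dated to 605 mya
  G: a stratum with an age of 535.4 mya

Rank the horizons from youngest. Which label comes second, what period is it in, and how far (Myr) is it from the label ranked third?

A, in the Cretaceous; 316.1 million years to B

Smaller Ma means younger, so youngest first: D 31.2 < A 123.5 < B 439.6 < C 475.7 < G 535.4 < F 605 < E 2347.
Counting 2 along gives A (123.5 Ma); the excerpt puts that inside the Cretaceous, 145–66 Ma.
Next in line is B (439.6 Ma), and 439.6 − 123.5 = 316.1 Myr.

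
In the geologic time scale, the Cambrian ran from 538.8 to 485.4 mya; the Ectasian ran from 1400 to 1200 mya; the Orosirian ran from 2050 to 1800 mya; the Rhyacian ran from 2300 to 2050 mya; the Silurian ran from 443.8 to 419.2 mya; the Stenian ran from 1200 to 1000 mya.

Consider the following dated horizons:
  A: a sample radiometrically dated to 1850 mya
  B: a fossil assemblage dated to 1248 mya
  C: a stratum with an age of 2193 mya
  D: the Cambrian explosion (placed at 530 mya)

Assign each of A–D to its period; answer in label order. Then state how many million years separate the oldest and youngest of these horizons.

A: 1850 Ma lies in 2050–1800 Ma, so Orosirian.
B: 1248 Ma lies in 1400–1200 Ma, so Ectasian.
C: 2193 Ma lies in 2300–2050 Ma, so Rhyacian.
D: 530 Ma lies in 538.8–485.4 Ma, so Cambrian.
Oldest = 2193 Ma, youngest = 530 Ma → span 1663 Myr.

A — Orosirian; B — Ectasian; C — Rhyacian; D — Cambrian; span 1663 million years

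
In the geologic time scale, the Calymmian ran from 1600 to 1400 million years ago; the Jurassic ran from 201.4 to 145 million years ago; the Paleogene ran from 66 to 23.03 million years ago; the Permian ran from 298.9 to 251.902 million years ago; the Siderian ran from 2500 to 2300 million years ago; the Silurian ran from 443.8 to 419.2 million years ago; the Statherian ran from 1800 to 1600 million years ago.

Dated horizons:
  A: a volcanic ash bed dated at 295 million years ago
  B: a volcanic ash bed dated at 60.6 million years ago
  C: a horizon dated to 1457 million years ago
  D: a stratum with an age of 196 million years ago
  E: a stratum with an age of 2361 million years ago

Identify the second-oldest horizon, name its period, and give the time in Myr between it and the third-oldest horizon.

C, in the Calymmian; 1162 million years to A

Larger Ma means older, so oldest first: E 2361 > C 1457 > A 295 > D 196 > B 60.6.
Counting 2 along gives C (1457 Ma); the excerpt puts that inside the Calymmian, 1600–1400 Ma.
Next in line is A (295 Ma), and 1457 − 295 = 1162 Myr.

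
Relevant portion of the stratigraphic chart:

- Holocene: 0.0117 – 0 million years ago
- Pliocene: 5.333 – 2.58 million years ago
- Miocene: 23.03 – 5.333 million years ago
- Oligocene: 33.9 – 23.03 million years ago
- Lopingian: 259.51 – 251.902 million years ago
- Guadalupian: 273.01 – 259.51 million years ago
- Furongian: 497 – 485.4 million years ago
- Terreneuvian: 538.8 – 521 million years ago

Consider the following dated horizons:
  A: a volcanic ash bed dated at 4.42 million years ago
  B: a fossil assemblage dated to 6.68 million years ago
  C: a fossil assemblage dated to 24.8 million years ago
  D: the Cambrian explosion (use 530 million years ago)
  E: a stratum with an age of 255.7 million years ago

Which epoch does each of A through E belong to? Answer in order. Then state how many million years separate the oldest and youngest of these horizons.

A — Pliocene; B — Miocene; C — Oligocene; D — Terreneuvian; E — Lopingian; span 525.58 million years

Match each age against the start–end ranges in the excerpt: A = 4.42 Ma → Pliocene (5.333–2.58); B = 6.68 Ma → Miocene (23.03–5.333); C = 24.8 Ma → Oligocene (33.9–23.03); D = 530 Ma → Terreneuvian (538.8–521); E = 255.7 Ma → Lopingian (259.51–251.902).
The largest age is 530 Ma and the smallest is 4.42 Ma; their difference is 525.58 Myr.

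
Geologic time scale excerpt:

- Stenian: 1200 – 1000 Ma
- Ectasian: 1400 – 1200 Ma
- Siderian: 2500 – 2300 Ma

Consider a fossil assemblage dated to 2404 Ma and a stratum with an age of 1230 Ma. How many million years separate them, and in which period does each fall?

Elapsed time: 2404 − 1230 = 1174 Myr.
2404 Ma lies within 2500–2300 Ma: Siderian.
1230 Ma lies within 1400–1200 Ma: Ectasian.

1174 million years apart; the first in the Siderian, the second in the Ectasian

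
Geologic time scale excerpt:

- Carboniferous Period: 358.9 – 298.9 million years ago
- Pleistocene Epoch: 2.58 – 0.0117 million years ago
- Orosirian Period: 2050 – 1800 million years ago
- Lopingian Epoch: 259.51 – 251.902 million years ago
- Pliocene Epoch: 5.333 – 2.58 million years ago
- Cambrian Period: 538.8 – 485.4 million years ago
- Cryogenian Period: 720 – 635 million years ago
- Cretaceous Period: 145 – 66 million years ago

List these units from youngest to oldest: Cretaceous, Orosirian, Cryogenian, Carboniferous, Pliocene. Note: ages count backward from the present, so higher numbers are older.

Sorting by start age (ascending Ma, since larger Ma = older): Pliocene began 5.333, Cretaceous began 145, Carboniferous began 358.9, Cryogenian began 720, Orosirian began 2050.

Pliocene, Cretaceous, Carboniferous, Cryogenian, Orosirian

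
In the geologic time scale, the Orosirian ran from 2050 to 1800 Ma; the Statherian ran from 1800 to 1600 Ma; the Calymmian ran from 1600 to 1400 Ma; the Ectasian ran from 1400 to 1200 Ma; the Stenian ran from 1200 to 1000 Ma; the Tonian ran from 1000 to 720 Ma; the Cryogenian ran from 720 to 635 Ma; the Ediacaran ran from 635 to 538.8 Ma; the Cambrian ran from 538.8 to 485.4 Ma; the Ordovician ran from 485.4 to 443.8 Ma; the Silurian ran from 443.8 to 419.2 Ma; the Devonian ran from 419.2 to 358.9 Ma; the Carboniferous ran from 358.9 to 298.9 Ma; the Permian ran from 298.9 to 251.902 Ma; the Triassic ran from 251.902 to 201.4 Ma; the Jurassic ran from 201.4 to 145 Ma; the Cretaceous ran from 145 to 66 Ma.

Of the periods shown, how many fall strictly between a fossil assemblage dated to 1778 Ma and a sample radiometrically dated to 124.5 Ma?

14

The older date is 1778 Ma and the younger is 124.5 Ma.
Periods with start < 1778 and end > 124.5 Ma: Calymmian (1600–1400), Ectasian (1400–1200), Stenian (1200–1000), Tonian (1000–720), Cryogenian (720–635), Ediacaran (635–538.8), Cambrian (538.8–485.4), Ordovician (485.4–443.8), Silurian (443.8–419.2), Devonian (419.2–358.9), Carboniferous (358.9–298.9), Permian (298.9–251.902), Triassic (251.902–201.4), Jurassic (201.4–145).
That is 14 complete periods.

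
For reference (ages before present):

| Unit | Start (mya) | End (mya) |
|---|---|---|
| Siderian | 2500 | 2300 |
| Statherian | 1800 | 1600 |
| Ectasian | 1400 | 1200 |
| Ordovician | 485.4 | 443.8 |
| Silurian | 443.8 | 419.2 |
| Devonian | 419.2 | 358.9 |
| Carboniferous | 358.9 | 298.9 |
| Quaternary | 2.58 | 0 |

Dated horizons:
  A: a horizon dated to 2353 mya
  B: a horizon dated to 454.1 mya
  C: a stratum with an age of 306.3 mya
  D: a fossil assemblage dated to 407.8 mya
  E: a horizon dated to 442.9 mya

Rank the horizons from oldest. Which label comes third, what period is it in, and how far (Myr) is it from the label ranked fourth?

E, in the Silurian; 35.1 million years to D

Sorted oldest-first by Ma: A (2353), B (454.1), E (442.9), D (407.8), C (306.3).
The third oldest is E at 442.9 Ma, which lies in 443.8–419.2 Ma: the Silurian.
The fourth oldest is D at 407.8 Ma; separation = |442.9 − 407.8| = 35.1 Myr.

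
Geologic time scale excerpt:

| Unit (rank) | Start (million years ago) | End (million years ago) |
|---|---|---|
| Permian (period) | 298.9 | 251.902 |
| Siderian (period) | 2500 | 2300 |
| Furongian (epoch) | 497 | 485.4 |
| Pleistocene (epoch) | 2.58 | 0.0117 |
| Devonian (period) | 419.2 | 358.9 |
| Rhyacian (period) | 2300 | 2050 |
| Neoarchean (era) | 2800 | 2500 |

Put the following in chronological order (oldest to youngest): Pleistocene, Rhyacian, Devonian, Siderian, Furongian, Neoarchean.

Neoarchean, Siderian, Rhyacian, Furongian, Devonian, Pleistocene

The oldest of these is Neoarchean (starts 2800 Ma) and the youngest is Pleistocene (ends 0.0117 Ma).
In between, by decreasing start age: Siderian (2500), Rhyacian (2300), Furongian (497), Devonian (419.2).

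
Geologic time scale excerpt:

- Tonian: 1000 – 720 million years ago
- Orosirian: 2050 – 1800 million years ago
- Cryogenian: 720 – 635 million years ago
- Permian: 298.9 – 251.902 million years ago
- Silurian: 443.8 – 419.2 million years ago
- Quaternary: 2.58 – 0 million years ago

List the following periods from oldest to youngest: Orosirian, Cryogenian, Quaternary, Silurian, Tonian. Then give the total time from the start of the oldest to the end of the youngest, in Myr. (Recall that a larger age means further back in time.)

Orosirian → Tonian → Cryogenian → Silurian → Quaternary; total span 2050 Myr

Start ages (Ma): Orosirian 2050, Tonian 1000, Cryogenian 720, Silurian 443.8, Quaternary 2.58.
Ordered oldest to youngest: Orosirian, Tonian, Cryogenian, Silurian, Quaternary.
Span = 2050 − 0 = 2050 Myr.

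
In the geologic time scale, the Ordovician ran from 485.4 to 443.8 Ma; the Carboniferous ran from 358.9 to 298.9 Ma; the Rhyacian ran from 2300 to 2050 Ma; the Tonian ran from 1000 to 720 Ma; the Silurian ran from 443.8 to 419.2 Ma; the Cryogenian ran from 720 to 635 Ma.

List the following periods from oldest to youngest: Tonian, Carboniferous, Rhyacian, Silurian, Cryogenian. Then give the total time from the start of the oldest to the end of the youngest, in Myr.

Rhyacian, Tonian, Cryogenian, Silurian, Carboniferous; total span 2001.1 Myr

From the excerpt: Tonian 1000–720; Carboniferous 358.9–298.9; Rhyacian 2300–2050; Silurian 443.8–419.2; Cryogenian 720–635 (Ma).
Larger Ma is earlier, so the oldest is Rhyacian and the youngest is Carboniferous; oldest to youngest: Rhyacian, Tonian, Cryogenian, Silurian, Carboniferous.
Oldest start 2300 minus youngest end 298.9 gives 2001.1 Myr overall.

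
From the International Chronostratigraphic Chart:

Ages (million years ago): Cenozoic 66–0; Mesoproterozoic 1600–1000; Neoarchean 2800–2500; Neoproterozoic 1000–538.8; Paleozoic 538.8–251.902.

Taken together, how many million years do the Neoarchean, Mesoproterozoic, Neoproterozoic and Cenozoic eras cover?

1427.2 million years

Each duration: Neoarchean = 300; Mesoproterozoic = 600; Neoproterozoic = 461.2; Cenozoic = 66.
Sum: 300 + 600 + 461.2 + 66 = 1427.2 Myr.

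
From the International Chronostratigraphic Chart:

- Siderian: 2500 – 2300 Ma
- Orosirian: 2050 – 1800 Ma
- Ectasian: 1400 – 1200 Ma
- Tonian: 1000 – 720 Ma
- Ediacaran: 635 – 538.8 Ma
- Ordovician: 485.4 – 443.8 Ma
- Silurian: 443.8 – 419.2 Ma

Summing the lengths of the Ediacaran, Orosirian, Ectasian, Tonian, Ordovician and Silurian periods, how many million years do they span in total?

Duration is start − end for each: (635 − 538.8) + (2050 − 1800) + (1400 − 1200) + (1000 − 720) + (485.4 − 443.8) + (443.8 − 419.2).
That is 96.2 + 250 + 200 + 280 + 41.6 + 24.6, which totals 892.4 million years.

892.4 million years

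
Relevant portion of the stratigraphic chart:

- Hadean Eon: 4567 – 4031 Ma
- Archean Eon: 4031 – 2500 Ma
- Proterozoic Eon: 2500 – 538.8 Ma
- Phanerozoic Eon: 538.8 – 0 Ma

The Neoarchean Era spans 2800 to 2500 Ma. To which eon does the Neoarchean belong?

Archean

The Neoarchean (2800–2500 Ma) lies entirely within 4031–2500 Ma, the Archean Eon.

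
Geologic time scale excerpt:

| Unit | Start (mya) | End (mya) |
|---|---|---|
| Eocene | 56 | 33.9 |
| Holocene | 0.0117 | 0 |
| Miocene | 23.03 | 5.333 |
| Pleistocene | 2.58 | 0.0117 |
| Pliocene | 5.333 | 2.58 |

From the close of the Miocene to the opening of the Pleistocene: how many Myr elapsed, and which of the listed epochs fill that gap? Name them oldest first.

The Miocene closes at 5.333 Ma and the Pleistocene opens at 2.58 Ma, so the interval is 5.333 − 2.58 = 2.753 Myr.
An epoch fits inside if it starts at or after 5.333 Ma and ends at or before 2.58 Ma; oldest first that gives Pliocene.

2.753 million years; Pliocene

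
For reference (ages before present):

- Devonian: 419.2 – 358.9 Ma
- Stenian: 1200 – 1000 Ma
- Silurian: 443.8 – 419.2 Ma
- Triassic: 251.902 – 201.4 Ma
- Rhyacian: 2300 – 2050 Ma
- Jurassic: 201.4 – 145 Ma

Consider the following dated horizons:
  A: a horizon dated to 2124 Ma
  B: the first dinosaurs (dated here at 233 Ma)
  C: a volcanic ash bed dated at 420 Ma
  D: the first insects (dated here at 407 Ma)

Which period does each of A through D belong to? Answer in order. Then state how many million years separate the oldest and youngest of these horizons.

A — Rhyacian; B — Triassic; C — Silurian; D — Devonian; span 1891 million years

A: 2124 Ma lies in 2300–2050 Ma, so Rhyacian.
B: 233 Ma lies in 251.902–201.4 Ma, so Triassic.
C: 420 Ma lies in 443.8–419.2 Ma, so Silurian.
D: 407 Ma lies in 419.2–358.9 Ma, so Devonian.
Oldest = 2124 Ma, youngest = 233 Ma → span 1891 Myr.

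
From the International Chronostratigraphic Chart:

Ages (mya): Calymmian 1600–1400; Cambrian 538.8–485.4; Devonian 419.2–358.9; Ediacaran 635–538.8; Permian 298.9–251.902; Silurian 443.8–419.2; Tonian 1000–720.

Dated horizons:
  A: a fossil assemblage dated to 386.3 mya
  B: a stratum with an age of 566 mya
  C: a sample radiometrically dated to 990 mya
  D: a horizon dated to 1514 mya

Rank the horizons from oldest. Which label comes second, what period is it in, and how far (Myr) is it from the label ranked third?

Larger Ma means older, so oldest first: D 1514 > C 990 > B 566 > A 386.3.
Counting 2 along gives C (990 Ma); the excerpt puts that inside the Tonian, 1000–720 Ma.
Next in line is B (566 Ma), and 990 − 566 = 424 Myr.

C, in the Tonian; 424 million years to B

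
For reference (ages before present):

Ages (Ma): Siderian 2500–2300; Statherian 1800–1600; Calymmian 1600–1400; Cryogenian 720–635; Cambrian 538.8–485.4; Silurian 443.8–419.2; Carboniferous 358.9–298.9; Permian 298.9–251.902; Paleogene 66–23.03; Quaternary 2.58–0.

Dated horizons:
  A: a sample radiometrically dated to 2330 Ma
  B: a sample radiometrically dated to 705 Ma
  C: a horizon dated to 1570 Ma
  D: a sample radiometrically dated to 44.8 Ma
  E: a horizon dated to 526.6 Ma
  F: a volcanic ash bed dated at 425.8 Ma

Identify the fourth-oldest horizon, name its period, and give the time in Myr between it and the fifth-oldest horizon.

E, in the Cambrian; 100.8 million years to F

Larger Ma means older, so oldest first: A 2330 > C 1570 > B 705 > E 526.6 > F 425.8 > D 44.8.
Counting 4 along gives E (526.6 Ma); the excerpt puts that inside the Cambrian, 538.8–485.4 Ma.
Next in line is F (425.8 Ma), and 526.6 − 425.8 = 100.8 Myr.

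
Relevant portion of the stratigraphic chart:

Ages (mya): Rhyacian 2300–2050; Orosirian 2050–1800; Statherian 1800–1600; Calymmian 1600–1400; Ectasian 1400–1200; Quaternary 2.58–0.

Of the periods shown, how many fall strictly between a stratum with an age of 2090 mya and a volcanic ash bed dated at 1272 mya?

3

2090 Ma sits inside the Rhyacian (2300–2050) and 1272 Ma inside the Ectasian (1400–1200); neither of those is wholly between the two dates.
The listed periods lying completely between them are Orosirian, Statherian, Calymmian — 3 in all.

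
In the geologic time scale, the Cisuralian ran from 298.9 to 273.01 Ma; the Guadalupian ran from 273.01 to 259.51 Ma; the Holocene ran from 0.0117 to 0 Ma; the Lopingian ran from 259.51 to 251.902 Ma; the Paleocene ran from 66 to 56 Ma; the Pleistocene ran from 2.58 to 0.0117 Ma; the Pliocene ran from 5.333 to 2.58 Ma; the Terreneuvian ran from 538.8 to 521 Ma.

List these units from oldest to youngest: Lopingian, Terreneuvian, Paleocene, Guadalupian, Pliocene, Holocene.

Sorting by start age (descending Ma, since larger Ma = older): Terreneuvian began 538.8, Guadalupian began 273.01, Lopingian began 259.51, Paleocene began 66, Pliocene began 5.333, Holocene began 0.0117.

Terreneuvian, Guadalupian, Lopingian, Paleocene, Pliocene, Holocene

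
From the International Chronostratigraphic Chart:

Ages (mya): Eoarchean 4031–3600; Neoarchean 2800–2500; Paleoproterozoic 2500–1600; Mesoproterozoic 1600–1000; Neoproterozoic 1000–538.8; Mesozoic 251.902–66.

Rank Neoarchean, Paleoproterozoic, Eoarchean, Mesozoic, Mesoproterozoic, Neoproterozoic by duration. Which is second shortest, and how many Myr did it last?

Neoarchean, 300 million years

Start − end for each: Neoarchean 2800 − 2500 = 300; Paleoproterozoic 2500 − 1600 = 900; Eoarchean 4031 − 3600 = 431; Mesozoic 251.902 − 66 = 185.902; Mesoproterozoic 1600 − 1000 = 600; Neoproterozoic 1000 − 538.8 = 461.2.
Ranking these from shortest: Mesozoic < Neoarchean < Eoarchean < Neoproterozoic < Mesoproterozoic < Paleoproterozoic.
Position 2 in that ranking is Neoarchean, which lasted 300 Myr.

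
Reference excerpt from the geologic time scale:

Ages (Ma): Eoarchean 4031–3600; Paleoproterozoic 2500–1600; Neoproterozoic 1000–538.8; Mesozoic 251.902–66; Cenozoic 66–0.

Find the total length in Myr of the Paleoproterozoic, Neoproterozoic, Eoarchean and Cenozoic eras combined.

1858.2 million years

Duration is start − end for each: (2500 − 1600) + (1000 − 538.8) + (4031 − 3600) + (66 − 0).
That is 900 + 461.2 + 431 + 66, which totals 1858.2 million years.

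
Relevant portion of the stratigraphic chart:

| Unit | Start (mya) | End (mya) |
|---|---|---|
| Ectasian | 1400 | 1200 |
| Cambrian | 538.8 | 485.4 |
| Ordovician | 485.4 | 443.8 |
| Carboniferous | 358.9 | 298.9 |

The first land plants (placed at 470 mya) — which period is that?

Ordovician

470 Ma lies between 485.4 and 443.8 Ma, so it falls in the Ordovician.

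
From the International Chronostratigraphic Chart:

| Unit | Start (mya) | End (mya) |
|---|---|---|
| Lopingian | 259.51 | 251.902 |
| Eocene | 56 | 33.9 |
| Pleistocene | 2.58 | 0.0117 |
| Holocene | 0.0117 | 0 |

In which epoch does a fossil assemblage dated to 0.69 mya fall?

Pleistocene

0.69 Ma lies between 2.58 and 0.0117 Ma, so it falls in the Pleistocene.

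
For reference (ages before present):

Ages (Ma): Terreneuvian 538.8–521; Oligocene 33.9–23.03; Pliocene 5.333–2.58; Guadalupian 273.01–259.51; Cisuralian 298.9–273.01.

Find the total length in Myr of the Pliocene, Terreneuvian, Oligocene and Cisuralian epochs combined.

Each duration: Pliocene = 2.753; Terreneuvian = 17.8; Oligocene = 10.87; Cisuralian = 25.89.
Sum: 2.753 + 17.8 + 10.87 + 25.89 = 57.313 Myr.

57.313 million years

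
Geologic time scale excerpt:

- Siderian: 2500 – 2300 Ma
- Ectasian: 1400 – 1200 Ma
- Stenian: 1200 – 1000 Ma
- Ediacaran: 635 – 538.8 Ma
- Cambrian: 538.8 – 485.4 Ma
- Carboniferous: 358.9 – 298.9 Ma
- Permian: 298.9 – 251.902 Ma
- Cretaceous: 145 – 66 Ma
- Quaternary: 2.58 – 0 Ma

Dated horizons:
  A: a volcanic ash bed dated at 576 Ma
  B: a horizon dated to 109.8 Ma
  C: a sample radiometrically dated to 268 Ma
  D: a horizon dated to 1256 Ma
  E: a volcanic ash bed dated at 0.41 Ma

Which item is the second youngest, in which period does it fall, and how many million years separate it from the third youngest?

Smaller Ma means younger, so youngest first: E 0.41 < B 109.8 < C 268 < A 576 < D 1256.
Counting 2 along gives B (109.8 Ma); the excerpt puts that inside the Cretaceous, 145–66 Ma.
Next in line is C (268 Ma), and 268 − 109.8 = 158.2 Myr.

B, in the Cretaceous; 158.2 million years to C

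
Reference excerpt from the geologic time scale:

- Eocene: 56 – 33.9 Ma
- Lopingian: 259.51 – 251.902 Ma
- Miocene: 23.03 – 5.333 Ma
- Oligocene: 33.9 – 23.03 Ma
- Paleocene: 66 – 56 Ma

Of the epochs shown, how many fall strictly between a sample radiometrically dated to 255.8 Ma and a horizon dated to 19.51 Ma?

3

255.8 Ma sits inside the Lopingian (259.51–251.902) and 19.51 Ma inside the Miocene (23.03–5.333); neither of those is wholly between the two dates.
The listed epochs lying completely between them are Paleocene, Eocene, Oligocene — 3 in all.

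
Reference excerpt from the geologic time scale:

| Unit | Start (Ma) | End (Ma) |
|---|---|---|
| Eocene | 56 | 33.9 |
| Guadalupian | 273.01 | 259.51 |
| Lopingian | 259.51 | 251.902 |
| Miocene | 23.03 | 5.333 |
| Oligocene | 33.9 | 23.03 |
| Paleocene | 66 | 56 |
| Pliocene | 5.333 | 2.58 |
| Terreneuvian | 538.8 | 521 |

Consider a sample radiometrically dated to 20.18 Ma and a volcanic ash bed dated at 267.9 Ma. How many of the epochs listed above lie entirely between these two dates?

267.9 Ma sits inside the Guadalupian (273.01–259.51) and 20.18 Ma inside the Miocene (23.03–5.333); neither of those is wholly between the two dates.
The listed epochs lying completely between them are Lopingian, Paleocene, Eocene, Oligocene — 4 in all.

4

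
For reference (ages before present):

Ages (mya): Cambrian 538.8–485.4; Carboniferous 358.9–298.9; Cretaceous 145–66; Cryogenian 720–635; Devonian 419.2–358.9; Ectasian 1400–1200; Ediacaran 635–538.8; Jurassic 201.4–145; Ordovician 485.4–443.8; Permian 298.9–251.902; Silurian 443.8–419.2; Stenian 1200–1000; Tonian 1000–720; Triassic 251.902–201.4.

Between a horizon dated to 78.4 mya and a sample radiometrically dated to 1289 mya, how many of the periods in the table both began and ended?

The older date is 1289 Ma and the younger is 78.4 Ma.
Periods with start < 1289 and end > 78.4 Ma: Stenian (1200–1000), Tonian (1000–720), Cryogenian (720–635), Ediacaran (635–538.8), Cambrian (538.8–485.4), Ordovician (485.4–443.8), Silurian (443.8–419.2), Devonian (419.2–358.9), Carboniferous (358.9–298.9), Permian (298.9–251.902), Triassic (251.902–201.4), Jurassic (201.4–145).
That is 12 complete periods.

12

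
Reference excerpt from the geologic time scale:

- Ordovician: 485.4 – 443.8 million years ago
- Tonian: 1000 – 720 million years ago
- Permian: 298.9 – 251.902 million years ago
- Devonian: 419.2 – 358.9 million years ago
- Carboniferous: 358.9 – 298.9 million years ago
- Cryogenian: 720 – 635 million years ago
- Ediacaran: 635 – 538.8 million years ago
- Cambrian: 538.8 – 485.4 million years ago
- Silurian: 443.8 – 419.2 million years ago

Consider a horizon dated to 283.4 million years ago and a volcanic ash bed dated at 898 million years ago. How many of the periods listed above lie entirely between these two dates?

7

The older date is 898 Ma and the younger is 283.4 Ma.
Periods with start < 898 and end > 283.4 Ma: Cryogenian (720–635), Ediacaran (635–538.8), Cambrian (538.8–485.4), Ordovician (485.4–443.8), Silurian (443.8–419.2), Devonian (419.2–358.9), Carboniferous (358.9–298.9).
That is 7 complete periods.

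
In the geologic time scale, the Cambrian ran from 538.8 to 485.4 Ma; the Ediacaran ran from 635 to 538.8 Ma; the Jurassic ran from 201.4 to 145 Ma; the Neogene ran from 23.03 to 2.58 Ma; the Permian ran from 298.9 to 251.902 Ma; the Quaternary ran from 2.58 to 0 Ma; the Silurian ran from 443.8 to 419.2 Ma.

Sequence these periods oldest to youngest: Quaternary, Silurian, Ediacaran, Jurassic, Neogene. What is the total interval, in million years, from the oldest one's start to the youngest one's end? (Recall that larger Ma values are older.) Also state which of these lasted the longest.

Ediacaran → Silurian → Jurassic → Neogene → Quaternary; total span 635 Myr; longest is Ediacaran

Start ages (Ma): Ediacaran 635, Silurian 443.8, Jurassic 201.4, Neogene 23.03, Quaternary 2.58.
Ordered oldest to youngest: Ediacaran, Silurian, Jurassic, Neogene, Quaternary.
Span = 635 − 0 = 635 Myr.
Durations: Silurian 24.6, Jurassic 56.4, Neogene 20.45, Quaternary 2.58, Ediacaran 96.2 → longest is Ediacaran (96.2 Myr).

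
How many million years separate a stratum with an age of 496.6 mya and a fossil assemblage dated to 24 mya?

496.6 − 24 = 472.6 million years.

472.6 million years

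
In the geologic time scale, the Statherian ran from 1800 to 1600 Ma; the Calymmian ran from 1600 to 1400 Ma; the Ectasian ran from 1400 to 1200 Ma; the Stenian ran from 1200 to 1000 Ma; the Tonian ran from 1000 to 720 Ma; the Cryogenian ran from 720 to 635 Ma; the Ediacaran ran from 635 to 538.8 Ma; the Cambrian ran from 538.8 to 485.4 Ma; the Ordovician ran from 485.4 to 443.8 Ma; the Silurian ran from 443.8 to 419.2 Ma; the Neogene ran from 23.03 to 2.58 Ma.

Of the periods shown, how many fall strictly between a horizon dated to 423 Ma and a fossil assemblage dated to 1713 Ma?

8

The older date is 1713 Ma and the younger is 423 Ma.
Periods with start < 1713 and end > 423 Ma: Calymmian (1600–1400), Ectasian (1400–1200), Stenian (1200–1000), Tonian (1000–720), Cryogenian (720–635), Ediacaran (635–538.8), Cambrian (538.8–485.4), Ordovician (485.4–443.8).
That is 8 complete periods.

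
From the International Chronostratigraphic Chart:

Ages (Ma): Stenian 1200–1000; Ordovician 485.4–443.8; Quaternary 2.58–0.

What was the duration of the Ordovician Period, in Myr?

485.4 − 443.8 = 41.6 million years.

41.6 million years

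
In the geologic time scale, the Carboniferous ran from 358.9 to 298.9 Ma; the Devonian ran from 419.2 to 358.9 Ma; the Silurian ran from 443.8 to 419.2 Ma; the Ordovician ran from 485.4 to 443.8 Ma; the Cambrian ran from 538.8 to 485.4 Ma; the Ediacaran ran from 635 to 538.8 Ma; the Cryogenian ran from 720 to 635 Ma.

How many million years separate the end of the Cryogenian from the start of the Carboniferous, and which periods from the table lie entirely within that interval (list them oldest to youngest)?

276.1 million years; Ediacaran, Cambrian, Ordovician, Silurian, Devonian

End of Cryogenian = 635 Ma; start of Carboniferous = 358.9 Ma.
Gap = 635 − 358.9 = 276.1 Myr.
Periods wholly inside 635–358.9 Ma: Ediacaran (635–538.8), Cambrian (538.8–485.4), Ordovician (485.4–443.8), Silurian (443.8–419.2), Devonian (419.2–358.9).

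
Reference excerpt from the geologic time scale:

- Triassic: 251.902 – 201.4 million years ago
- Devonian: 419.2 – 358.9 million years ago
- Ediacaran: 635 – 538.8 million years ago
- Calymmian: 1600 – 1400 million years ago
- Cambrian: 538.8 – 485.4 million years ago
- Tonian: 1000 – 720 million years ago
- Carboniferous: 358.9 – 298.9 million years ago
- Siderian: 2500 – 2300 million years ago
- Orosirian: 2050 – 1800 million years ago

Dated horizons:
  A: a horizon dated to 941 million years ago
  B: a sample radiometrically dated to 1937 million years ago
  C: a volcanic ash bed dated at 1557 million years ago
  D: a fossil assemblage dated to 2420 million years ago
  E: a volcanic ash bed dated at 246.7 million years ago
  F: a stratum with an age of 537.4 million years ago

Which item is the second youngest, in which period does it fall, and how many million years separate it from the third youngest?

F, in the Cambrian; 403.6 million years to A

Smaller Ma means younger, so youngest first: E 246.7 < F 537.4 < A 941 < C 1557 < B 1937 < D 2420.
Counting 2 along gives F (537.4 Ma); the excerpt puts that inside the Cambrian, 538.8–485.4 Ma.
Next in line is A (941 Ma), and 941 − 537.4 = 403.6 Myr.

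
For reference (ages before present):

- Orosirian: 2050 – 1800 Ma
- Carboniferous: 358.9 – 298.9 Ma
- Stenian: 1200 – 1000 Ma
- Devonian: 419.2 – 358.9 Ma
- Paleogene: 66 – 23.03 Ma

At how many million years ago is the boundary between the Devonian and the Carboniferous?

The Devonian ends and the Carboniferous begins at 358.9 Ma.

358.9 Ma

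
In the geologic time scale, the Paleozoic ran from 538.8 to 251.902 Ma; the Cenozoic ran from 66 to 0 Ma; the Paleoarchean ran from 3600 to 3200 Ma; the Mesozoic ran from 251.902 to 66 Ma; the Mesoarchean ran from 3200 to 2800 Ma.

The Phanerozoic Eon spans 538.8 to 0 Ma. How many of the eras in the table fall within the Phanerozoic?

Eras inside 538.8–0 Ma: Paleozoic, Mesozoic, Cenozoic — 3 in total.

3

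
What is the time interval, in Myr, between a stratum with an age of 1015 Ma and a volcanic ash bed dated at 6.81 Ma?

1015 − 6.81 = 1008.19 million years.

1008.19 million years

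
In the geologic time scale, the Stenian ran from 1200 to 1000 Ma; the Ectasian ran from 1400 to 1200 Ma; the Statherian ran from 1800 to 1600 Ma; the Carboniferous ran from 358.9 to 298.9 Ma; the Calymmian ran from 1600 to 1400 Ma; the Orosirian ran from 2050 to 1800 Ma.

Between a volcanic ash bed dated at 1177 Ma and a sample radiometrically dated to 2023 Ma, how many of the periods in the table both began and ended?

The older date is 2023 Ma and the younger is 1177 Ma.
Periods with start < 2023 and end > 1177 Ma: Statherian (1800–1600), Calymmian (1600–1400), Ectasian (1400–1200).
That is 3 complete periods.

3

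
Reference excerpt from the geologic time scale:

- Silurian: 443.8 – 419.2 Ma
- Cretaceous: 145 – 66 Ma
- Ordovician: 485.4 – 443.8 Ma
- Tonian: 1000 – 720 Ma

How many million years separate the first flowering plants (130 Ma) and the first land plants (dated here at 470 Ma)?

340 million years

470 − 130 = 340 million years.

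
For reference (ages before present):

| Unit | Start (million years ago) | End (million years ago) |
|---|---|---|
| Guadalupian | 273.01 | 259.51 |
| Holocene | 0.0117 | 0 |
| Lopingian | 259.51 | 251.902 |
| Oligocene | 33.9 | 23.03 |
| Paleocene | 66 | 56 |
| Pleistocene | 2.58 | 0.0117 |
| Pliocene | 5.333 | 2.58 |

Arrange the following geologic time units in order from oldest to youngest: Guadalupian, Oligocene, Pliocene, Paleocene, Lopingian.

Guadalupian → Lopingian → Paleocene → Oligocene → Pliocene

Sorting by start age (descending Ma, since larger Ma = older): Guadalupian start 273.01, Lopingian start 259.51, Paleocene start 66, Oligocene start 33.9, Pliocene start 5.333.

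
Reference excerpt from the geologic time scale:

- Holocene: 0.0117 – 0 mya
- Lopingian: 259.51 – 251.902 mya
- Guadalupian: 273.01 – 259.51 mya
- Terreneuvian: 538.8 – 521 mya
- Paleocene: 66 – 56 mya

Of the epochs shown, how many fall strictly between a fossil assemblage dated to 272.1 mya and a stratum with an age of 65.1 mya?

272.1 Ma sits inside the Guadalupian (273.01–259.51) and 65.1 Ma inside the Paleocene (66–56); neither of those is wholly between the two dates.
The listed epochs lying completely between them are Lopingian — 1 in all.

1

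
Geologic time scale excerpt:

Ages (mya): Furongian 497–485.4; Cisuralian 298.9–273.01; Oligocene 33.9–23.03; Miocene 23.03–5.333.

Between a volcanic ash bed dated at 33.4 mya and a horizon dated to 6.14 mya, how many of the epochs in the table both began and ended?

0

Checking each listed span, none has both start < 33.4 Ma and end > 6.14 Ma — every epoch straddles one of the two dates or lies outside them — so the count is 0.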